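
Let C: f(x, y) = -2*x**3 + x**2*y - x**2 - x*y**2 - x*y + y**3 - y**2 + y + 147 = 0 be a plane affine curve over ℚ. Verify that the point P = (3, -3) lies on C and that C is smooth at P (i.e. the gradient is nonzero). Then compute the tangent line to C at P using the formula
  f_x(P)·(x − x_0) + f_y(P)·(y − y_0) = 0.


Tangent line at P: -84*x + 58*y + 426 = 0.

Step 1: f(3, -3) = 0, so P lies on C.
Step 2: partial derivatives
  f_x(x, y) = -6*x**2 + 2*x*y - 2*x - y**2 - y, f_y(x, y) = x**2 - 2*x*y - x + 3*y**2 - 2*y + 1.
  f_x(P) = -84, f_y(P) = 58 (gradient nonzero, so P is smooth).
Step 3: tangent line at P: -84·(x − 3) + 58·(y − -3) = 0.
Expanding: -84*x + 58*y + 426 = 0.


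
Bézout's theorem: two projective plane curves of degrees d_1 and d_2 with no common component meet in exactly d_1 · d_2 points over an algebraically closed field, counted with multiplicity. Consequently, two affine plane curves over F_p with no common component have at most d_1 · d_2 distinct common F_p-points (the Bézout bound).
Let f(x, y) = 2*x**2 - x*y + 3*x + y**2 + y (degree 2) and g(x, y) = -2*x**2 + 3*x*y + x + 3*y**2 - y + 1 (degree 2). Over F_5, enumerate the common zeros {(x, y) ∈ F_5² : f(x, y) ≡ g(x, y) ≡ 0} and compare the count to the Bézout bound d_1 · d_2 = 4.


Common zeros: {(0, 4), (1, 0)}; count = 2; Bézout bound = 4.

deg(f) = 2, deg(g) = 2, so Bézout bound = 4.
Scan x ∈ F_5. For each x, list the y ∈ F_5 with f(x, y) ≡ 0 and those with g(x, y) ≡ 0 (mod 5); the common zeros in that column are the intersection.
  x = 0: f ≡ 0 at y ∈ {0, 4}; g ≡ 0 at y ∈ {3, 4}; common: {4}.
  x = 1: f ≡ 0 at y ∈ {0}; g ≡ 0 at y ∈ {0, 1}; common: {0}.
  x = 2: f ≡ 0 at y ∈ {3}; g ≡ 0 at y ∈ {0}; common: ∅.
  x = 3: f ≡ 0 at y ∈ {3, 4}; g ≡ 0 at y ∈ ∅; common: ∅.
  x = 4: f ≡ 0 at y ∈ ∅; g ≡ 0 at y ∈ {4}; common: ∅.
Collecting: common zeros = {(0, 4), (1, 0)}, so the count is 2.
Comparison with the Bézout bound: 2 ≤ 4 = deg(f)·deg(g), as expected for curves with no common component (the affine F_5-count falls short of the bound because intersections may lie at infinity, over extension fields, or carry multiplicity).


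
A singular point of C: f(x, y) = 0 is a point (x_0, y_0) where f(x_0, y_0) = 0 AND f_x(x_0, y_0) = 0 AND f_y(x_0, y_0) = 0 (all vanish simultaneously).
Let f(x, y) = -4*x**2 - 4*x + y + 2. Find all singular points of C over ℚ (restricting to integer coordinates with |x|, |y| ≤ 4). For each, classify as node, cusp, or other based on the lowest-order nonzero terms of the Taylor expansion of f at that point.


No singular points in the scanned grid; C is smooth there.

Compute partial derivatives:
  f_x = -8*x - 4.
  f_y = 1.
f_y = 1 is a nonzero constant, so f_y never vanishes: no point (x, y) can satisfy f = f_x = f_y = 0. In particular no (x, y) ∈ {−4, ..., 4}² is singular; the curve is smooth.


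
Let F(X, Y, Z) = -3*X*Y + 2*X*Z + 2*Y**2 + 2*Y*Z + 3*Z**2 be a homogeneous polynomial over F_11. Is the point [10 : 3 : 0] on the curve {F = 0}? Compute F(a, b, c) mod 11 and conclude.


F(10,3,0) ≡ 5 (mod 11); P is NOT on the curve.

Evaluate F(10, 3, 0) term-by-term (mod 11).
  -3*X*Y ↦ -3·10·3·1 = -90
  2*X*Z ↦ 2·10·1·0 = 0
  2*Y**2 ↦ 2·1·9·1 = 18
  2*Y*Z ↦ 2·1·3·0 = 0
  3*Z**2 ↦ 3·1·1·0 = 0
Sum: F(10, 3, 0) = (-90) + (0) + (18) + (0) + (0) = -72.
Reducing mod 11: -72 ≡ 5 (mod 11).
Since F(a, b, c) ≡ 5 ≠ 0 (mod 11), P does NOT lie on the curve.


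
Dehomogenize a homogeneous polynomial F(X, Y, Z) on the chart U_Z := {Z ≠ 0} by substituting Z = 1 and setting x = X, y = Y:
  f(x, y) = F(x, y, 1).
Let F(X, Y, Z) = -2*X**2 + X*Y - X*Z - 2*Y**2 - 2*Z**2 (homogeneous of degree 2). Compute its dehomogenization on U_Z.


f(x, y) = -2*x**2 + x*y - x - 2*y**2 - 2

On U_Z we set Z = 1. Each monomial c·X^i·Y^j·Z^k in F becomes c·x^i·y^j·1^k = c·x^i·y^j.
Substituting Z = 1: F(X, Y, 1) = -2*x**2 + x*y - x - 2*y**2 - 2.
Note: deg(f) ≤ deg(F) = 2; strict inequality happens when F is divisible by Z (lost terms).


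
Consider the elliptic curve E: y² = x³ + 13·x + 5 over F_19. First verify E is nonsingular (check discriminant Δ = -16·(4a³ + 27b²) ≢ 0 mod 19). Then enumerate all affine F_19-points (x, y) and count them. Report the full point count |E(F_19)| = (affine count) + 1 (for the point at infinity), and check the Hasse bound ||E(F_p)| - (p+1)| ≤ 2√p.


Affine points = {(0, 9), (0, 10), (1, 0), (2, 1), (2, 18), (4, 8), (4, 11), (5, 9), (5, 10), (11, 4), (11, 15), (14, 9), (14, 10), (17, 3), (17, 16)}; affine count = 15; |E(F_19)| = 16.

Discriminant check: Δ ∝ 4a³ + 27b² = 4·13³ + 27·5² = 4·2197 + 27·25 ≡ 1 (mod 19). Nonzero ⇒ E is nonsingular.
For each x ∈ F_19, compute rhs = x³ + 13·x + 5 mod 19, then count y ∈ F_19 with y² ≡ rhs.
  x = 0: rhs = 5, matching y values: 9, 10 (2 points).
  x = 1: rhs = 0, matching y values: 0 (1 points).
  x = 2: rhs = 1, matching y values: 1, 18 (2 points).
  x = 3: rhs = 14, matching y values: none (0 points).
  x = 4: rhs = 7, matching y values: 8, 11 (2 points).
  x = 5: rhs = 5, matching y values: 9, 10 (2 points).
  x = 6: rhs = 14, matching y values: none (0 points).
  x = 7: rhs = 2, matching y values: none (0 points).
  x = 8: rhs = 13, matching y values: none (0 points).
  x = 9: rhs = 15, matching y values: none (0 points).
  x = 10: rhs = 14, matching y values: none (0 points).
  x = 11: rhs = 16, matching y values: 4, 15 (2 points).
  x = 12: rhs = 8, matching y values: none (0 points).
  x = 13: rhs = 15, matching y values: none (0 points).
  x = 14: rhs = 5, matching y values: 9, 10 (2 points).
  x = 15: rhs = 3, matching y values: none (0 points).
  x = 16: rhs = 15, matching y values: none (0 points).
  x = 17: rhs = 9, matching y values: 3, 16 (2 points).
  x = 18: rhs = 10, matching y values: none (0 points).
Total affine count: 15.
Full point count |E(F_19)| = 15 + 1 = 16.
Hasse bound: |16 − (19+1)| = |-4| = 4 ≤ 2√19 ≈ 8.7178 ✓.


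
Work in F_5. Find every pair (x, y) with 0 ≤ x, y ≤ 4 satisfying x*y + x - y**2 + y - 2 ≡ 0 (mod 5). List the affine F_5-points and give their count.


Affine F_5-points: {(1, 1), (2, 0), (2, 3), (3, 2)}; count = 4.

For each of the 25 pairs (x, y) ∈ F_5², evaluate f(x, y) mod 5. Record the zeros.
  x = 0: [0↦3, 1↦3, 2↦1, 3↦2, 4↦1]  zeros at y ∈ ∅
  x = 1: [0↦4, 1↦0, 2↦4, 3↦1, 4↦1]  zeros at y ∈ {1}
  x = 2: [0↦0, 1↦2, 2↦2, 3↦0, 4↦1]  zeros at y ∈ {0, 3}
  x = 3: [0↦1, 1↦4, 2↦0, 3↦4, 4↦1]  zeros at y ∈ {2}
  x = 4: [0↦2, 1↦1, 2↦3, 3↦3, 4↦1]  zeros at y ∈ ∅
Collecting zeros: affine points = {(1, 1), (2, 0), (2, 3), (3, 2)}.
Total count |C(F_5)_aff| = 4.


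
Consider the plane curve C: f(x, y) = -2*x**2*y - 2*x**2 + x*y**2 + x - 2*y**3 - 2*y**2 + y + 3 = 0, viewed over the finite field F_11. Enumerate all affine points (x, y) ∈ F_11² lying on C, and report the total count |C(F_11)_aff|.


Affine F_11-points: {(0, 1), (0, 3), (0, 6), (2, 2), (4, 3), (5, 5), (5, 6), (5, 7), (6, 1), (7, 0), (8, 2), (10, 0), (10, 5), (10, 10)}; count = 14.

For each of the 121 pairs (x, y) ∈ F_11², evaluate f(x, y) mod 11. Record the zeros.
  x = 0: [0↦3, 1↦0, 2↦3, 3↦0, 4↦1, 5↦5, 6↦0, 7↦7, 8↦3, 9↦9, 10↦2]  zeros at y ∈ {1, 3, 6}
  x = 1: [0↦2, 1↦9, 2↦2, 3↦2, 4↦8, 5↦8, 6↦1, 7↦8, 8↦6, 9↦5, 10↦4]  zeros at y ∈ ∅
  x = 2: [0↦8, 1↦10, 2↦0, 3↦10, 4↦6, 5↦9, 6↦7, 7↦10, 8↦6, 9↦5, 10↦6]  zeros at y ∈ {2}
  x = 3: [0↦10, 1↦3, 2↦8, 3↦2, 4↦6, 5↦8, 6↦7, 7↦2, 8↦3, 9↦9, 10↦8]  zeros at y ∈ ∅
  x = 4: [0↦8, 1↦10, 2↦4, 3↦0, 4↦8, 5↦5, 6↦1, 7↦6, 8↦8, 9↦6, 10↦10]  zeros at y ∈ {3}
  x = 5: [0↦2, 1↦9, 2↦10, 3↦4, 4↦1, 5↦0, 6↦0, 7↦0, 8↦10, 9↦7, 10↦1]  zeros at y ∈ {5, 6, 7}
  x = 6: [0↦3, 1↦0, 2↦4, 3↦3, 4↦7, 5↦4, 6↦4, 7↦6, 8↦9, 9↦1, 10↦3]  zeros at y ∈ {1}
  x = 7: [0↦0, 1↦5, 2↦8, 3↦8, 4↦4, 5↦6, 6↦2, 7↦2, 8↦5, 9↦10, 10↦5]  zeros at y ∈ {0}
  x = 8: [0↦4, 1↦2, 2↦0, 3↦8, 4↦3, 5↦6, 6↦5, 7↦10, 8↦9, 9↦1, 10↦7]  zeros at y ∈ {2}
  x = 9: [0↦4, 1↦2, 2↦2, 3↦3, 4↦4, 5↦4, 6↦2, 7↦8, 8↦10, 9↦7, 10↦9]  zeros at y ∈ ∅
  x = 10: [0↦0, 1↦5, 2↦3, 3↦4, 4↦7, 5↦0, 6↦4, 7↦7, 8↦8, 9↦6, 10↦0]  zeros at y ∈ {0, 5, 10}
Collecting zeros: affine points = {(0, 1), (0, 3), (0, 6), (2, 2), (4, 3), (5, 5), (5, 6), (5, 7), (6, 1), (7, 0), (8, 2), (10, 0), (10, 5), (10, 10)}.
Total count |C(F_11)_aff| = 14.


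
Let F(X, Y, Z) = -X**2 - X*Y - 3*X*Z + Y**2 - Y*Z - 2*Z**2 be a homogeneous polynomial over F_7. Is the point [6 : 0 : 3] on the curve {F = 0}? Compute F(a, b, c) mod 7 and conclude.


F(6,0,3) ≡ 4 (mod 7); P is NOT on the curve.

Evaluate F(6, 0, 3) term-by-term (mod 7).
  -X**2 ↦ -1·36·1·1 = -36
  -X*Y ↦ -1·6·0·1 = 0
  -3*X*Z ↦ -3·6·1·3 = -54
  Y**2 ↦ 1·1·0·1 = 0
  -Y*Z ↦ -1·1·0·3 = 0
  -2*Z**2 ↦ -2·1·1·9 = -18
Sum: F(6, 0, 3) = (-36) + (0) + (-54) + (0) + (0) + (-18) = -108.
Reducing mod 7: -108 ≡ 4 (mod 7).
Since F(a, b, c) ≡ 4 ≠ 0 (mod 7), P does NOT lie on the curve.


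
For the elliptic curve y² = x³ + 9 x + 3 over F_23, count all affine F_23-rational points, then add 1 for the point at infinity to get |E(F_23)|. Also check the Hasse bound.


Affine points = {(0, 7), (0, 16), (1, 6), (1, 17), (2, 11), (2, 12), (5, 9), (5, 14), (7, 8), (7, 15), (8, 9), (8, 14), (9, 10), (9, 13), (10, 9), (10, 14), (17, 3), (17, 20), (19, 8), (19, 15), (20, 8), (20, 15), (21, 0), (22, 4), (22, 19)}; affine count = 25; |E(F_23)| = 26.

Discriminant check: Δ ∝ 4a³ + 27b² = 4·9³ + 27·3² = 4·729 + 27·9 ≡ 8 (mod 23). Nonzero ⇒ E is nonsingular.
For each x ∈ F_23, compute rhs = x³ + 9·x + 3 mod 23, then count y ∈ F_23 with y² ≡ rhs.
  x = 0: rhs = 3, matching y values: 7, 16 (2 points).
  x = 1: rhs = 13, matching y values: 6, 17 (2 points).
  x = 2: rhs = 6, matching y values: 11, 12 (2 points).
  x = 3: rhs = 11, matching y values: none (0 points).
  x = 4: rhs = 11, matching y values: none (0 points).
  x = 5: rhs = 12, matching y values: 9, 14 (2 points).
  x = 6: rhs = 20, matching y values: none (0 points).
  x = 7: rhs = 18, matching y values: 8, 15 (2 points).
  x = 8: rhs = 12, matching y values: 9, 14 (2 points).
  x = 9: rhs = 8, matching y values: 10, 13 (2 points).
  x = 10: rhs = 12, matching y values: 9, 14 (2 points).
  x = 11: rhs = 7, matching y values: none (0 points).
  x = 12: rhs = 22, matching y values: none (0 points).
  x = 13: rhs = 17, matching y values: none (0 points).
  x = 14: rhs = 21, matching y values: none (0 points).
  x = 15: rhs = 17, matching y values: none (0 points).
  x = 16: rhs = 11, matching y values: none (0 points).
  x = 17: rhs = 9, matching y values: 3, 20 (2 points).
  x = 18: rhs = 17, matching y values: none (0 points).
  x = 19: rhs = 18, matching y values: 8, 15 (2 points).
  x = 20: rhs = 18, matching y values: 8, 15 (2 points).
  x = 21: rhs = 0, matching y values: 0 (1 points).
  x = 22: rhs = 16, matching y values: 4, 19 (2 points).
Total affine count: 25.
Full point count |E(F_23)| = 25 + 1 = 26.
Hasse bound: |26 − (23+1)| = |2| = 2 ≤ 2√23 ≈ 9.5917 ✓.


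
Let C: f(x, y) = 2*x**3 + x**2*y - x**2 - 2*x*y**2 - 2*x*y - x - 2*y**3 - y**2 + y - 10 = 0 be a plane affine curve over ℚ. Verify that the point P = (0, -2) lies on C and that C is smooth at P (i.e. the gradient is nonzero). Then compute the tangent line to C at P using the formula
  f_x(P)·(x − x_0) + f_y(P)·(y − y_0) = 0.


Tangent line at P: -5*x - 19*y - 38 = 0.

Step 1: f(0, -2) = 0, so P lies on C.
Step 2: partial derivatives
  f_x(x, y) = 6*x**2 + 2*x*y - 2*x - 2*y**2 - 2*y - 1, f_y(x, y) = x**2 - 4*x*y - 2*x - 6*y**2 - 2*y + 1.
  f_x(P) = -5, f_y(P) = -19 (gradient nonzero, so P is smooth).
Step 3: tangent line at P: -5·(x − 0) + -19·(y − -2) = 0.
Expanding: -5*x - 19*y - 38 = 0.


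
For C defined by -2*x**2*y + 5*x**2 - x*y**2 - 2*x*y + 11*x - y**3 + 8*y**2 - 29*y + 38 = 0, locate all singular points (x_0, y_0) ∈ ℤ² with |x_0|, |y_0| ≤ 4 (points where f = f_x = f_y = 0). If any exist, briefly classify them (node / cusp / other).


Singular points: {(-2, 3)}; classification: node.

Compute partial derivatives:
  f_x = -4*x*y + 10*x - y**2 - 2*y + 11.
  f_y = -2*x**2 - 2*x*y - 2*x - 3*y**2 + 16*y - 29.
Scan x_0 ∈ {−4, ..., 4}. For each x_0, f_y(x_0, y) is a polynomial in y; find its integer roots y ∈ {−4, ..., 4}, then test f_x and f at those candidates.
  x = -4: f_y(-4, y) = -3*y**2 + 24*y - 53; no integer root y with |y| ≤ 4.
  x = -3: f_y(-3, y) = -3*y**2 + 22*y - 41; no integer root y with |y| ≤ 4.
  x = -2: f_y(-2, y) = -3*y**2 + 20*y - 33; vanishes at y ∈ {3}. (-2, 3): f_x = 0, f = 0 — SINGULAR.
  x = -1: f_y(-1, y) = -3*y**2 + 18*y - 29; no integer root y with |y| ≤ 4.
  x = 0: f_y(0, y) = -3*y**2 + 16*y - 29; no integer root y with |y| ≤ 4.
  x = 1: f_y(1, y) = -3*y**2 + 14*y - 33; no integer root y with |y| ≤ 4.
  x = 2: f_y(2, y) = -3*y**2 + 12*y - 41; no integer root y with |y| ≤ 4.
  x = 3: f_y(3, y) = -3*y**2 + 10*y - 53; no integer root y with |y| ≤ 4.
  x = 4: f_y(4, y) = -3*y**2 + 8*y - 69; no integer root y with |y| ≤ 4.
Only singular point on the grid: (-2, 3).
Classify: substitute x = -2 + u, y = 3 + v and expand: f = -2*u**2*v - u**2 - u*v**2 - v**3 + v**2.
No constant or linear terms (consistent with a singular point). Quadratic part: -u**2 + v**2. Cubic part: -2*u**2*v - u*v**2 - v**3.
The quadratic part v**2 - u**2 = (v − u)(v + u) splits into two distinct linear factors, so there are two distinct tangent lines y − 3 = ±(x − -2) — this is a node (ordinary double point).
Classification: node.


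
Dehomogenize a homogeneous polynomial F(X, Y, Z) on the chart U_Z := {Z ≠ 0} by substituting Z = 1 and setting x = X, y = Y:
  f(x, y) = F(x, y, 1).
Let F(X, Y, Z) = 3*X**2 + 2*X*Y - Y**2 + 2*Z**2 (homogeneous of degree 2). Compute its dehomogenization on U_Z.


f(x, y) = 3*x**2 + 2*x*y - y**2 + 2

On U_Z we set Z = 1. Each monomial c·X^i·Y^j·Z^k in F becomes c·x^i·y^j·1^k = c·x^i·y^j.
Substituting Z = 1: F(X, Y, 1) = 3*x**2 + 2*x*y - y**2 + 2.
Note: deg(f) ≤ deg(F) = 2; strict inequality happens when F is divisible by Z (lost terms).


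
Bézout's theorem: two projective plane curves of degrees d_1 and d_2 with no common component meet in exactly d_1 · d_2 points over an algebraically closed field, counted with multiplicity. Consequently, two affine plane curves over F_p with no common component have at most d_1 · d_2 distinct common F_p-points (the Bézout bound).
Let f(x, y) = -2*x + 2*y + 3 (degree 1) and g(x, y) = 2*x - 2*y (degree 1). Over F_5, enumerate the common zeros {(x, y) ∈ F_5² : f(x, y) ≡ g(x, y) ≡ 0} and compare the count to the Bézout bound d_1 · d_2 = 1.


Common zeros: ∅; count = 0; Bézout bound = 1.

deg(f) = 1, deg(g) = 1, so Bézout bound = 1.
Scan x ∈ F_5. For each x, list the y ∈ F_5 with f(x, y) ≡ 0 and those with g(x, y) ≡ 0 (mod 5); the common zeros in that column are the intersection.
  x = 0: f ≡ 0 at y ∈ {1}; g ≡ 0 at y ∈ {0}; common: ∅.
  x = 1: f ≡ 0 at y ∈ {2}; g ≡ 0 at y ∈ {1}; common: ∅.
  x = 2: f ≡ 0 at y ∈ {3}; g ≡ 0 at y ∈ {2}; common: ∅.
  x = 3: f ≡ 0 at y ∈ {4}; g ≡ 0 at y ∈ {3}; common: ∅.
  x = 4: f ≡ 0 at y ∈ {0}; g ≡ 0 at y ∈ {4}; common: ∅.
Collecting: common zeros = ∅, so the count is 0.
Comparison with the Bézout bound: 0 ≤ 1 = deg(f)·deg(g), as expected for curves with no common component (the affine F_5-count falls short of the bound because intersections may lie at infinity, over extension fields, or carry multiplicity).


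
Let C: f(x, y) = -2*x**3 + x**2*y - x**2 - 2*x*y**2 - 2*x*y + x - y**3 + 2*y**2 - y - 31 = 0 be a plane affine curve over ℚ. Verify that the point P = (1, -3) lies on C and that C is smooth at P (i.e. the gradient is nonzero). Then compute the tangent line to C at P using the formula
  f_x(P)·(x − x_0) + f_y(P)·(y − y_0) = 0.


Tangent line at P: -25*x - 29*y - 62 = 0.

Step 1: f(1, -3) = 0, so P lies on C.
Step 2: partial derivatives
  f_x(x, y) = -6*x**2 + 2*x*y - 2*x - 2*y**2 - 2*y + 1, f_y(x, y) = x**2 - 4*x*y - 2*x - 3*y**2 + 4*y - 1.
  f_x(P) = -25, f_y(P) = -29 (gradient nonzero, so P is smooth).
Step 3: tangent line at P: -25·(x − 1) + -29·(y − -3) = 0.
Expanding: -25*x - 29*y - 62 = 0.


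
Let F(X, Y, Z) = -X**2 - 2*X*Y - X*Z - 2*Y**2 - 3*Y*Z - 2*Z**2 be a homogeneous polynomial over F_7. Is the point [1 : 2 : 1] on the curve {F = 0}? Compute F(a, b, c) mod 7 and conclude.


F(1,2,1) ≡ 6 (mod 7); P is NOT on the curve.

Evaluate F(1, 2, 1) term-by-term (mod 7).
  -X**2 ↦ -1·1·1·1 = -1
  -2*X*Y ↦ -2·1·2·1 = -4
  -X*Z ↦ -1·1·1·1 = -1
  -2*Y**2 ↦ -2·1·4·1 = -8
  -3*Y*Z ↦ -3·1·2·1 = -6
  -2*Z**2 ↦ -2·1·1·1 = -2
Sum: F(1, 2, 1) = (-1) + (-4) + (-1) + (-8) + (-6) + (-2) = -22.
Reducing mod 7: -22 ≡ 6 (mod 7).
Since F(a, b, c) ≡ 6 ≠ 0 (mod 7), P does NOT lie on the curve.


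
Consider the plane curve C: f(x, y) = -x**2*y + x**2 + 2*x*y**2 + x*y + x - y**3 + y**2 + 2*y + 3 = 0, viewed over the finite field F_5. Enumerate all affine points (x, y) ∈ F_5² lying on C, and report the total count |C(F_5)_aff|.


Affine F_5-points: {(0, 1), (1, 0), (2, 4), (3, 0)}; count = 4.

For each of the 25 pairs (x, y) ∈ F_5², evaluate f(x, y) mod 5. Record the zeros.
  x = 0: [0↦3, 1↦0, 2↦3, 3↦1, 4↦3]  zeros at y ∈ {1}
  x = 1: [0↦0, 1↦4, 2↦3, 3↦1, 4↦2]  zeros at y ∈ {0}
  x = 2: [0↦4, 1↦3, 2↦1, 3↦2, 4↦0]  zeros at y ∈ {4}
  x = 3: [0↦0, 1↦2, 2↦2, 3↦4, 4↦2]  zeros at y ∈ {0}
  x = 4: [0↦3, 1↦1, 2↦1, 3↦2, 4↦3]  zeros at y ∈ ∅
Collecting zeros: affine points = {(0, 1), (1, 0), (2, 4), (3, 0)}.
Total count |C(F_5)_aff| = 4.


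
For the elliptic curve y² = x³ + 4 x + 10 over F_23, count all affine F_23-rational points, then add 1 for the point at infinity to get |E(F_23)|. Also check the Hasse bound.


Affine points = {(2, 7), (2, 16), (3, 7), (3, 16), (7, 6), (7, 17), (8, 5), (8, 18), (9, 4), (9, 19), (14, 2), (14, 21), (15, 8), (15, 15), (17, 0), (18, 7), (18, 16)}; affine count = 17; |E(F_23)| = 18.

Discriminant check: Δ ∝ 4a³ + 27b² = 4·4³ + 27·10² = 4·64 + 27·100 ≡ 12 (mod 23). Nonzero ⇒ E is nonsingular.
For each x ∈ F_23, compute rhs = x³ + 4·x + 10 mod 23, then count y ∈ F_23 with y² ≡ rhs.
  x = 0: rhs = 10, matching y values: none (0 points).
  x = 1: rhs = 15, matching y values: none (0 points).
  x = 2: rhs = 3, matching y values: 7, 16 (2 points).
  x = 3: rhs = 3, matching y values: 7, 16 (2 points).
  x = 4: rhs = 21, matching y values: none (0 points).
  x = 5: rhs = 17, matching y values: none (0 points).
  x = 6: rhs = 20, matching y values: none (0 points).
  x = 7: rhs = 13, matching y values: 6, 17 (2 points).
  x = 8: rhs = 2, matching y values: 5, 18 (2 points).
  x = 9: rhs = 16, matching y values: 4, 19 (2 points).
  x = 10: rhs = 15, matching y values: none (0 points).
  x = 11: rhs = 5, matching y values: none (0 points).
  x = 12: rhs = 15, matching y values: none (0 points).
  x = 13: rhs = 5, matching y values: none (0 points).
  x = 14: rhs = 4, matching y values: 2, 21 (2 points).
  x = 15: rhs = 18, matching y values: 8, 15 (2 points).
  x = 16: rhs = 7, matching y values: none (0 points).
  x = 17: rhs = 0, matching y values: 0 (1 points).
  x = 18: rhs = 3, matching y values: 7, 16 (2 points).
  x = 19: rhs = 22, matching y values: none (0 points).
  x = 20: rhs = 17, matching y values: none (0 points).
  x = 21: rhs = 17, matching y values: none (0 points).
  x = 22: rhs = 5, matching y values: none (0 points).
Total affine count: 17.
Full point count |E(F_23)| = 17 + 1 = 18.
Hasse bound: |18 − (23+1)| = |-6| = 6 ≤ 2√23 ≈ 9.5917 ✓.


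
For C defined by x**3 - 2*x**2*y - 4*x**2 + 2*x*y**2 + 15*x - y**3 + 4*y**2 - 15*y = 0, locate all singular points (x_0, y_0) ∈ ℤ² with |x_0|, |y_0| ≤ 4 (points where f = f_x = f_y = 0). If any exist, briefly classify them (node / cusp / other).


Singular points: {(3, 3)}; classification: node.

Compute partial derivatives:
  f_x = 3*x**2 - 4*x*y - 8*x + 2*y**2 + 15.
  f_y = -2*x**2 + 4*x*y - 3*y**2 + 8*y - 15.
Scan x_0 ∈ {−4, ..., 4}. For each x_0, f_y(x_0, y) is a polynomial in y; find its integer roots y ∈ {−4, ..., 4}, then test f_x and f at those candidates.
  x = -4: f_y(-4, y) = -3*y**2 - 8*y - 47; no integer root y with |y| ≤ 4.
  x = -3: f_y(-3, y) = -3*y**2 - 4*y - 33; no integer root y with |y| ≤ 4.
  x = -2: f_y(-2, y) = -3*y**2 - 23; no integer root y with |y| ≤ 4.
  x = -1: f_y(-1, y) = -3*y**2 + 4*y - 17; no integer root y with |y| ≤ 4.
  x = 0: f_y(0, y) = -3*y**2 + 8*y - 15; no integer root y with |y| ≤ 4.
  x = 1: f_y(1, y) = -3*y**2 + 12*y - 17; no integer root y with |y| ≤ 4.
  x = 2: f_y(2, y) = -3*y**2 + 16*y - 23; no integer root y with |y| ≤ 4.
  x = 3: f_y(3, y) = -3*y**2 + 20*y - 33; vanishes at y ∈ {3}. (3, 3): f_x = 0, f = 0 — SINGULAR.
  x = 4: f_y(4, y) = -3*y**2 + 24*y - 47; no integer root y with |y| ≤ 4.
Only singular point on the grid: (3, 3).
Classify: substitute x = 3 + u, y = 3 + v and expand: f = u**3 - 2*u**2*v - u**2 + 2*u*v**2 - v**3 + v**2.
No constant or linear terms (consistent with a singular point). Quadratic part: -u**2 + v**2. Cubic part: u**3 - 2*u**2*v + 2*u*v**2 - v**3.
The quadratic part v**2 - u**2 = (v − u)(v + u) splits into two distinct linear factors, so there are two distinct tangent lines y − 3 = ±(x − 3) — this is a node (ordinary double point).
Classification: node.


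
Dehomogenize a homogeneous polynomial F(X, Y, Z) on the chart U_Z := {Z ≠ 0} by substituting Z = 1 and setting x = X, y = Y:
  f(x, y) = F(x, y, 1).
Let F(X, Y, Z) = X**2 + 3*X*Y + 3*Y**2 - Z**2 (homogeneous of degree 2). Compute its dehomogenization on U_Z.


f(x, y) = x**2 + 3*x*y + 3*y**2 - 1

On U_Z we set Z = 1. Each monomial c·X^i·Y^j·Z^k in F becomes c·x^i·y^j·1^k = c·x^i·y^j.
Substituting Z = 1: F(X, Y, 1) = x**2 + 3*x*y + 3*y**2 - 1.
Note: deg(f) ≤ deg(F) = 2; strict inequality happens when F is divisible by Z (lost terms).


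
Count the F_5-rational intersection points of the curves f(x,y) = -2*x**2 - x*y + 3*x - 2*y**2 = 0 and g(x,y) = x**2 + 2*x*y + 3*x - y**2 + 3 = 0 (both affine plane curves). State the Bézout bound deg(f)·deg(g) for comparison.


Common zeros: ∅; count = 0; Bézout bound = 4.

deg(f) = 2, deg(g) = 2, so Bézout bound = 4.
Scan x ∈ F_5. For each x, list the y ∈ F_5 with f(x, y) ≡ 0 and those with g(x, y) ≡ 0 (mod 5); the common zeros in that column are the intersection.
  x = 0: f ≡ 0 at y ∈ {0}; g ≡ 0 at y ∈ ∅; common: ∅.
  x = 1: f ≡ 0 at y ∈ {3, 4}; g ≡ 0 at y ∈ ∅; common: ∅.
  x = 2: f ≡ 0 at y ∈ ∅; g ≡ 0 at y ∈ ∅; common: ∅.
  x = 3: f ≡ 0 at y ∈ ∅; g ≡ 0 at y ∈ {3}; common: ∅.
  x = 4: f ≡ 0 at y ∈ {0, 3}; g ≡ 0 at y ∈ ∅; common: ∅.
Collecting: common zeros = ∅, so the count is 0.
Comparison with the Bézout bound: 0 ≤ 4 = deg(f)·deg(g), as expected for curves with no common component (the affine F_5-count falls short of the bound because intersections may lie at infinity, over extension fields, or carry multiplicity).


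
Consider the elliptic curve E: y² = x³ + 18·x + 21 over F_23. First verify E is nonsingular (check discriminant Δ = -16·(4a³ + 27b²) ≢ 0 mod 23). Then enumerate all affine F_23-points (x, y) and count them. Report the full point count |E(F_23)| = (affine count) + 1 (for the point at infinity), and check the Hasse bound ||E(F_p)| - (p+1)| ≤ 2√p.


Affine points = {(5, 11), (5, 12), (6, 0), (11, 3), (11, 20), (14, 2), (14, 21), (15, 3), (15, 20), (16, 9), (16, 14), (18, 6), (18, 17), (19, 0), (20, 3), (20, 20), (21, 0), (22, 5), (22, 18)}; affine count = 19; |E(F_23)| = 20.

Discriminant check: Δ ∝ 4a³ + 27b² = 4·18³ + 27·21² = 4·5832 + 27·441 ≡ 22 (mod 23). Nonzero ⇒ E is nonsingular.
For each x ∈ F_23, compute rhs = x³ + 18·x + 21 mod 23, then count y ∈ F_23 with y² ≡ rhs.
  x = 0: rhs = 21, matching y values: none (0 points).
  x = 1: rhs = 17, matching y values: none (0 points).
  x = 2: rhs = 19, matching y values: none (0 points).
  x = 3: rhs = 10, matching y values: none (0 points).
  x = 4: rhs = 19, matching y values: none (0 points).
  x = 5: rhs = 6, matching y values: 11, 12 (2 points).
  x = 6: rhs = 0, matching y values: 0 (1 points).
  x = 7: rhs = 7, matching y values: none (0 points).
  x = 8: rhs = 10, matching y values: none (0 points).
  x = 9: rhs = 15, matching y values: none (0 points).
  x = 10: rhs = 5, matching y values: none (0 points).
  x = 11: rhs = 9, matching y values: 3, 20 (2 points).
  x = 12: rhs = 10, matching y values: none (0 points).
  x = 13: rhs = 14, matching y values: none (0 points).
  x = 14: rhs = 4, matching y values: 2, 21 (2 points).
  x = 15: rhs = 9, matching y values: 3, 20 (2 points).
  x = 16: rhs = 12, matching y values: 9, 14 (2 points).
  x = 17: rhs = 19, matching y values: none (0 points).
  x = 18: rhs = 13, matching y values: 6, 17 (2 points).
  x = 19: rhs = 0, matching y values: 0 (1 points).
  x = 20: rhs = 9, matching y values: 3, 20 (2 points).
  x = 21: rhs = 0, matching y values: 0 (1 points).
  x = 22: rhs = 2, matching y values: 5, 18 (2 points).
Total affine count: 19.
Full point count |E(F_23)| = 19 + 1 = 20.
Hasse bound: |20 − (23+1)| = |-4| = 4 ≤ 2√23 ≈ 9.5917 ✓.


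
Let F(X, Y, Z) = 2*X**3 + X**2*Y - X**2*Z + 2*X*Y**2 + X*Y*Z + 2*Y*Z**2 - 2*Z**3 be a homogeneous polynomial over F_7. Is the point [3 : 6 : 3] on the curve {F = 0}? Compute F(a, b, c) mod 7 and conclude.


F(3,6,3) ≡ 6 (mod 7); P is NOT on the curve.

Evaluate F(3, 6, 3) term-by-term (mod 7).
  2*X**3 ↦ 2·27·1·1 = 54
  X**2*Y ↦ 1·9·6·1 = 54
  -X**2*Z ↦ -1·9·1·3 = -27
  2*X*Y**2 ↦ 2·3·36·1 = 216
  X*Y*Z ↦ 1·3·6·3 = 54
  2*Y*Z**2 ↦ 2·1·6·9 = 108
  -2*Z**3 ↦ -2·1·1·27 = -54
Sum: F(3, 6, 3) = (54) + (54) + (-27) + (216) + (54) + (108) + (-54) = 405.
Reducing mod 7: 405 ≡ 6 (mod 7).
Since F(a, b, c) ≡ 6 ≠ 0 (mod 7), P does NOT lie on the curve.


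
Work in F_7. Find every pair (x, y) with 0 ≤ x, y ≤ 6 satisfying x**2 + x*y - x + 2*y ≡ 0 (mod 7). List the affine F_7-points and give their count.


Affine F_7-points: {(0, 0), (1, 0), (2, 3), (3, 3), (4, 5), (6, 5)}; count = 6.

For each of the 49 pairs (x, y) ∈ F_7², evaluate f(x, y) mod 7. Record the zeros.
  x = 0: [0↦0, 1↦2, 2↦4, 3↦6, 4↦1, 5↦3, 6↦5]  zeros at y ∈ {0}
  x = 1: [0↦0, 1↦3, 2↦6, 3↦2, 4↦5, 5↦1, 6↦4]  zeros at y ∈ {0}
  x = 2: [0↦2, 1↦6, 2↦3, 3↦0, 4↦4, 5↦1, 6↦5]  zeros at y ∈ {3}
  x = 3: [0↦6, 1↦4, 2↦2, 3↦0, 4↦5, 5↦3, 6↦1]  zeros at y ∈ {3}
  x = 4: [0↦5, 1↦4, 2↦3, 3↦2, 4↦1, 5↦0, 6↦6]  zeros at y ∈ {5}
  x = 5: [0↦6, 1↦6, 2↦6, 3↦6, 4↦6, 5↦6, 6↦6]  zeros at y ∈ ∅
  x = 6: [0↦2, 1↦3, 2↦4, 3↦5, 4↦6, 5↦0, 6↦1]  zeros at y ∈ {5}
Collecting zeros: affine points = {(0, 0), (1, 0), (2, 3), (3, 3), (4, 5), (6, 5)}.
Total count |C(F_7)_aff| = 6.


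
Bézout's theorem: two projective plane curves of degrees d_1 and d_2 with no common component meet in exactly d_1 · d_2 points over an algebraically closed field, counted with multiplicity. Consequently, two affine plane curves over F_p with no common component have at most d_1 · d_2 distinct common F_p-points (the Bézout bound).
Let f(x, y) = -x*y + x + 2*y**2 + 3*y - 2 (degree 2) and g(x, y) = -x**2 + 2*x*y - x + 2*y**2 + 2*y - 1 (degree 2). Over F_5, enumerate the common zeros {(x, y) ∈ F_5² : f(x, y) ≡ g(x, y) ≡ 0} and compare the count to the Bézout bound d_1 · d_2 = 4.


Common zeros: ∅; count = 0; Bézout bound = 4.

deg(f) = 2, deg(g) = 2, so Bézout bound = 4.
Scan x ∈ F_5. For each x, list the y ∈ F_5 with f(x, y) ≡ 0 and those with g(x, y) ≡ 0 (mod 5); the common zeros in that column are the intersection.
  x = 0: f ≡ 0 at y ∈ {3}; g ≡ 0 at y ∈ ∅; common: ∅.
  x = 1: f ≡ 0 at y ∈ ∅; g ≡ 0 at y ∈ {4}; common: ∅.
  x = 2: f ≡ 0 at y ∈ {0, 2}; g ≡ 0 at y ∈ ∅; common: ∅.
  x = 3: f ≡ 0 at y ∈ ∅; g ≡ 0 at y ∈ ∅; common: ∅.
  x = 4: f ≡ 0 at y ∈ {4}; g ≡ 0 at y ∈ ∅; common: ∅.
Collecting: common zeros = ∅, so the count is 0.
Comparison with the Bézout bound: 0 ≤ 4 = deg(f)·deg(g), as expected for curves with no common component (the affine F_5-count falls short of the bound because intersections may lie at infinity, over extension fields, or carry multiplicity).


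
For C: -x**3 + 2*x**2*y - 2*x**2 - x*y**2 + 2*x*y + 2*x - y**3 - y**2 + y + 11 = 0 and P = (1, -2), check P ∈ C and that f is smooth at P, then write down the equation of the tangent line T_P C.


Tangent line at P: -21*x + y + 23 = 0.

Step 1: f(1, -2) = 0, so P lies on C.
Step 2: partial derivatives
  f_x(x, y) = -3*x**2 + 4*x*y - 4*x - y**2 + 2*y + 2, f_y(x, y) = 2*x**2 - 2*x*y + 2*x - 3*y**2 - 2*y + 1.
  f_x(P) = -21, f_y(P) = 1 (gradient nonzero, so P is smooth).
Step 3: tangent line at P: -21·(x − 1) + 1·(y − -2) = 0.
Expanding: -21*x + y + 23 = 0.


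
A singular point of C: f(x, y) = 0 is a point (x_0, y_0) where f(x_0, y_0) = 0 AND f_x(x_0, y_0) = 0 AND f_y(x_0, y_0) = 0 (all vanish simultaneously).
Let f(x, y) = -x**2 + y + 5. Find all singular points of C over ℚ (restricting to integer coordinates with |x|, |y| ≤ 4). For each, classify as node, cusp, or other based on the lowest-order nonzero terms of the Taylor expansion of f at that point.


No singular points in the scanned grid; C is smooth there.

Compute partial derivatives:
  f_x = -2*x.
  f_y = 1.
f_y = 1 is a nonzero constant, so f_y never vanishes: no point (x, y) can satisfy f = f_x = f_y = 0. In particular no (x, y) ∈ {−4, ..., 4}² is singular; the curve is smooth.


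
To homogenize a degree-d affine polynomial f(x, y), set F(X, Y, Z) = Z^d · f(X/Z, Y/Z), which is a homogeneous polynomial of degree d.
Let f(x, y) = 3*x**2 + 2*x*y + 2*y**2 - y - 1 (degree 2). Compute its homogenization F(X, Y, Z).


F(X, Y, Z) = 3*X**2 + 2*X*Y + 2*Y**2 - Y*Z - Z**2

deg(f) = 2.
Substitute x = X/Z, y = Y/Z into f, then multiply by Z^2.
  monomial 3·x^2·y^0 ↦ 3·X^2·Y^0·Z^0.
  monomial 2·x^1·y^1 ↦ 2·X^1·Y^1·Z^0.
  monomial 2·x^0·y^2 ↦ 2·X^0·Y^2·Z^0.
  monomial -1·x^0·y^1 ↦ -1·X^0·Y^1·Z^1.
  monomial -1·x^0·y^0 ↦ -1·X^0·Y^0·Z^2.
Collecting: F(X, Y, Z) = 3*X**2 + 2*X*Y + 2*Y**2 - Y*Z - Z**2.


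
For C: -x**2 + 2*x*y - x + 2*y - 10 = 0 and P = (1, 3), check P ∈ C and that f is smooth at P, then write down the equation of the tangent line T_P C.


Tangent line at P: 3*x + 4*y - 15 = 0.

Step 1: f(1, 3) = 0, so P lies on C.
Step 2: partial derivatives
  f_x(x, y) = -2*x + 2*y - 1, f_y(x, y) = 2*x + 2.
  f_x(P) = 3, f_y(P) = 4 (gradient nonzero, so P is smooth).
Step 3: tangent line at P: 3·(x − 1) + 4·(y − 3) = 0.
Expanding: 3*x + 4*y - 15 = 0.


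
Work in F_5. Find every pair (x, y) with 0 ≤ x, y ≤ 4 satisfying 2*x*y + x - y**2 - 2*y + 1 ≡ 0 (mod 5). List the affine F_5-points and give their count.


Affine F_5-points: {(2, 3), (2, 4), (4, 0), (4, 1)}; count = 4.

For each of the 25 pairs (x, y) ∈ F_5², evaluate f(x, y) mod 5. Record the zeros.
  x = 0: [0↦1, 1↦3, 2↦3, 3↦1, 4↦2]  zeros at y ∈ ∅
  x = 1: [0↦2, 1↦1, 2↦3, 3↦3, 4↦1]  zeros at y ∈ ∅
  x = 2: [0↦3, 1↦4, 2↦3, 3↦0, 4↦0]  zeros at y ∈ {3, 4}
  x = 3: [0↦4, 1↦2, 2↦3, 3↦2, 4↦4]  zeros at y ∈ ∅
  x = 4: [0↦0, 1↦0, 2↦3, 3↦4, 4↦3]  zeros at y ∈ {0, 1}
Collecting zeros: affine points = {(2, 3), (2, 4), (4, 0), (4, 1)}.
Total count |C(F_5)_aff| = 4.


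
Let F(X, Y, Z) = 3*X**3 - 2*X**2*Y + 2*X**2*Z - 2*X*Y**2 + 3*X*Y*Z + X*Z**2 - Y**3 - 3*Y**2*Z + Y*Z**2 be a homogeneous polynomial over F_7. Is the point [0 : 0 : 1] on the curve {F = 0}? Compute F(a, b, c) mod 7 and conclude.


F(0,0,1) ≡ 0 (mod 7); P is on the curve.

Evaluate F(0, 0, 1) term-by-term (mod 7).
  3*X**3 ↦ 3·0·1·1 = 0
  -2*X**2*Y ↦ -2·0·0·1 = 0
  2*X**2*Z ↦ 2·0·1·1 = 0
  -2*X*Y**2 ↦ -2·0·0·1 = 0
  3*X*Y*Z ↦ 3·0·0·1 = 0
  X*Z**2 ↦ 1·0·1·1 = 0
  -Y**3 ↦ -1·1·0·1 = 0
  -3*Y**2*Z ↦ -3·1·0·1 = 0
  Y*Z**2 ↦ 1·1·0·1 = 0
Sum: F(0, 0, 1) = (0) + (0) + (0) + (0) + (0) + (0) + (0) + (0) + (0) = 0.
Reducing mod 7: 0 ≡ 0 (mod 7).
Since F(a, b, c) ≡ 0 (mod 7), P lies on the curve.


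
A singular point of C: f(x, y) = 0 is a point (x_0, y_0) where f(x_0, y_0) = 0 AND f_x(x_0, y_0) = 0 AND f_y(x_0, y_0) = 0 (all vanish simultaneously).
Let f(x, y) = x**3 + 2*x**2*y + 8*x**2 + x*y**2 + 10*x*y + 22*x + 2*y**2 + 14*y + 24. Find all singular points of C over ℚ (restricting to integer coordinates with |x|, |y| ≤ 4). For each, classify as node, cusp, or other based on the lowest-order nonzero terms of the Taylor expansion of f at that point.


Singular points: {(-1, -3)}; classification: node.

Compute partial derivatives:
  f_x = 3*x**2 + 4*x*y + 16*x + y**2 + 10*y + 22.
  f_y = 2*x**2 + 2*x*y + 10*x + 4*y + 14.
Scan x_0 ∈ {−4, ..., 4}. For each x_0, f_y(x_0, y) is a polynomial in y; find its integer roots y ∈ {−4, ..., 4}, then test f_x and f at those candidates.
  x = -4: f_y(-4, y) = 6 - 4*y; no integer root y with |y| ≤ 4.
  x = -3: f_y(-3, y) = 2 - 2*y; vanishes at y ∈ {1}. (-3, 1): f_x = 0 but f = 4 ≠ 0.
  x = -2: f_y(-2, y) = 2; no integer root y with |y| ≤ 4.
  x = -1: f_y(-1, y) = 2*y + 6; vanishes at y ∈ {-3}. (-1, -3): f_x = 0, f = 0 — SINGULAR.
  x = 0: f_y(0, y) = 4*y + 14; no integer root y with |y| ≤ 4.
  x = 1: f_y(1, y) = 6*y + 26; no integer root y with |y| ≤ 4.
  x = 2: f_y(2, y) = 8*y + 42; no integer root y with |y| ≤ 4.
  x = 3: f_y(3, y) = 10*y + 62; no integer root y with |y| ≤ 4.
  x = 4: f_y(4, y) = 12*y + 86; no integer root y with |y| ≤ 4.
Only singular point on the grid: (-1, -3).
Classify: substitute x = -1 + u, y = -3 + v and expand: f = u**3 + 2*u**2*v - u**2 + u*v**2 + v**2.
No constant or linear terms (consistent with a singular point). Quadratic part: -u**2 + v**2. Cubic part: u**3 + 2*u**2*v + u*v**2.
The quadratic part v**2 - u**2 = (v − u)(v + u) splits into two distinct linear factors, so there are two distinct tangent lines y − -3 = ±(x − -1) — this is a node (ordinary double point).
Classification: node.


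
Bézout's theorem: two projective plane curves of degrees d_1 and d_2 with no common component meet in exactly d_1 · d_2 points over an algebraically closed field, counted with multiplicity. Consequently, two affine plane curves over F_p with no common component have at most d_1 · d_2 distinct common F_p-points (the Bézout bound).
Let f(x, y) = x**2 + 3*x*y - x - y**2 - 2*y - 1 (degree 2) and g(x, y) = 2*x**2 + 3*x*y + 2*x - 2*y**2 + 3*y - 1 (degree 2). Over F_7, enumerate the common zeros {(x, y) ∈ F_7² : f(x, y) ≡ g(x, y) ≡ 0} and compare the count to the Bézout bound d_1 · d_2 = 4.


Common zeros: ∅; count = 0; Bézout bound = 4.

deg(f) = 2, deg(g) = 2, so Bézout bound = 4.
Scan x ∈ F_7. For each x, list the y ∈ F_7 with f(x, y) ≡ 0 and those with g(x, y) ≡ 0 (mod 7); the common zeros in that column are the intersection.
  x = 0: f ≡ 0 at y ∈ {6}; g ≡ 0 at y ∈ {1, 4}; common: ∅.
  x = 1: f ≡ 0 at y ∈ {3, 5}; g ≡ 0 at y ∈ {1, 2}; common: ∅.
  x = 2: f ≡ 0 at y ∈ ∅; g ≡ 0 at y ∈ {2, 6}; common: ∅.
  x = 3: f ≡ 0 at y ∈ ∅; g ≡ 0 at y ∈ ∅; common: ∅.
  x = 4: f ≡ 0 at y ∈ {4, 6}; g ≡ 0 at y ∈ ∅; common: ∅.
  x = 5: f ≡ 0 at y ∈ {3}; g ≡ 0 at y ∈ ∅; common: ∅.
  x = 6: f ≡ 0 at y ∈ {4, 5}; g ≡ 0 at y ∈ ∅; common: ∅.
Collecting: common zeros = ∅, so the count is 0.
Comparison with the Bézout bound: 0 ≤ 4 = deg(f)·deg(g), as expected for curves with no common component (the affine F_7-count falls short of the bound because intersections may lie at infinity, over extension fields, or carry multiplicity).


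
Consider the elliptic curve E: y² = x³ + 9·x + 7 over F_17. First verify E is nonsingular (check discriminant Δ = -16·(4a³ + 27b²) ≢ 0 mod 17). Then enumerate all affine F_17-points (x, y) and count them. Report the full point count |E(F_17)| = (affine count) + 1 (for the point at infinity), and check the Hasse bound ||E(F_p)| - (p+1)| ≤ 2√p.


Affine points = {(1, 0), (2, 4), (2, 13), (8, 8), (8, 9), (9, 1), (9, 16), (10, 3), (10, 14), (11, 3), (11, 14), (13, 3), (13, 14), (14, 2), (14, 15), (15, 7), (15, 10)}; affine count = 17; |E(F_17)| = 18.

Discriminant check: Δ ∝ 4a³ + 27b² = 4·9³ + 27·7² = 4·729 + 27·49 ≡ 6 (mod 17). Nonzero ⇒ E is nonsingular.
For each x ∈ F_17, compute rhs = x³ + 9·x + 7 mod 17, then count y ∈ F_17 with y² ≡ rhs.
  x = 0: rhs = 7, matching y values: none (0 points).
  x = 1: rhs = 0, matching y values: 0 (1 points).
  x = 2: rhs = 16, matching y values: 4, 13 (2 points).
  x = 3: rhs = 10, matching y values: none (0 points).
  x = 4: rhs = 5, matching y values: none (0 points).
  x = 5: rhs = 7, matching y values: none (0 points).
  x = 6: rhs = 5, matching y values: none (0 points).
  x = 7: rhs = 5, matching y values: none (0 points).
  x = 8: rhs = 13, matching y values: 8, 9 (2 points).
  x = 9: rhs = 1, matching y values: 1, 16 (2 points).
  x = 10: rhs = 9, matching y values: 3, 14 (2 points).
  x = 11: rhs = 9, matching y values: 3, 14 (2 points).
  x = 12: rhs = 7, matching y values: none (0 points).
  x = 13: rhs = 9, matching y values: 3, 14 (2 points).
  x = 14: rhs = 4, matching y values: 2, 15 (2 points).
  x = 15: rhs = 15, matching y values: 7, 10 (2 points).
  x = 16: rhs = 14, matching y values: none (0 points).
Total affine count: 17.
Full point count |E(F_17)| = 17 + 1 = 18.
Hasse bound: |18 − (17+1)| = |0| = 0 ≤ 2√17 ≈ 8.2462 ✓.


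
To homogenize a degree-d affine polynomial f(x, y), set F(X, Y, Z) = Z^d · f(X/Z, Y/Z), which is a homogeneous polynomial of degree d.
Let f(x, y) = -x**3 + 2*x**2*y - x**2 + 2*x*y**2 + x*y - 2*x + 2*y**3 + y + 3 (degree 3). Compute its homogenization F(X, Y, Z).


F(X, Y, Z) = -X**3 + 2*X**2*Y - X**2*Z + 2*X*Y**2 + X*Y*Z - 2*X*Z**2 + 2*Y**3 + Y*Z**2 + 3*Z**3

deg(f) = 3.
Substitute x = X/Z, y = Y/Z into f, then multiply by Z^3.
  monomial -1·x^3·y^0 ↦ -1·X^3·Y^0·Z^0.
  monomial 2·x^2·y^1 ↦ 2·X^2·Y^1·Z^0.
  monomial -1·x^2·y^0 ↦ -1·X^2·Y^0·Z^1.
  monomial 2·x^1·y^2 ↦ 2·X^1·Y^2·Z^0.
  monomial 1·x^1·y^1 ↦ 1·X^1·Y^1·Z^1.
  monomial -2·x^1·y^0 ↦ -2·X^1·Y^0·Z^2.
  monomial 2·x^0·y^3 ↦ 2·X^0·Y^3·Z^0.
  monomial 1·x^0·y^1 ↦ 1·X^0·Y^1·Z^2.
  monomial 3·x^0·y^0 ↦ 3·X^0·Y^0·Z^3.
Collecting: F(X, Y, Z) = -X**3 + 2*X**2*Y - X**2*Z + 2*X*Y**2 + X*Y*Z - 2*X*Z**2 + 2*Y**3 + Y*Z**2 + 3*Z**3.


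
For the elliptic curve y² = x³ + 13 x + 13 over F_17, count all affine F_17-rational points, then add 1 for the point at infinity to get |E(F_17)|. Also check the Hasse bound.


Affine points = {(0, 8), (0, 9), (2, 8), (2, 9), (5, 4), (5, 13), (6, 1), (6, 16), (8, 0), (9, 3), (9, 14), (10, 2), (10, 15), (11, 5), (11, 12), (13, 4), (13, 13), (14, 7), (14, 10), (15, 8), (15, 9), (16, 4), (16, 13)}; affine count = 23; |E(F_17)| = 24.

Discriminant check: Δ ∝ 4a³ + 27b² = 4·13³ + 27·13² = 4·2197 + 27·169 ≡ 6 (mod 17). Nonzero ⇒ E is nonsingular.
For each x ∈ F_17, compute rhs = x³ + 13·x + 13 mod 17, then count y ∈ F_17 with y² ≡ rhs.
  x = 0: rhs = 13, matching y values: 8, 9 (2 points).
  x = 1: rhs = 10, matching y values: none (0 points).
  x = 2: rhs = 13, matching y values: 8, 9 (2 points).
  x = 3: rhs = 11, matching y values: none (0 points).
  x = 4: rhs = 10, matching y values: none (0 points).
  x = 5: rhs = 16, matching y values: 4, 13 (2 points).
  x = 6: rhs = 1, matching y values: 1, 16 (2 points).
  x = 7: rhs = 5, matching y values: none (0 points).
  x = 8: rhs = 0, matching y values: 0 (1 points).
  x = 9: rhs = 9, matching y values: 3, 14 (2 points).
  x = 10: rhs = 4, matching y values: 2, 15 (2 points).
  x = 11: rhs = 8, matching y values: 5, 12 (2 points).
  x = 12: rhs = 10, matching y values: none (0 points).
  x = 13: rhs = 16, matching y values: 4, 13 (2 points).
  x = 14: rhs = 15, matching y values: 7, 10 (2 points).
  x = 15: rhs = 13, matching y values: 8, 9 (2 points).
  x = 16: rhs = 16, matching y values: 4, 13 (2 points).
Total affine count: 23.
Full point count |E(F_17)| = 23 + 1 = 24.
Hasse bound: |24 − (17+1)| = |6| = 6 ≤ 2√17 ≈ 8.2462 ✓.
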